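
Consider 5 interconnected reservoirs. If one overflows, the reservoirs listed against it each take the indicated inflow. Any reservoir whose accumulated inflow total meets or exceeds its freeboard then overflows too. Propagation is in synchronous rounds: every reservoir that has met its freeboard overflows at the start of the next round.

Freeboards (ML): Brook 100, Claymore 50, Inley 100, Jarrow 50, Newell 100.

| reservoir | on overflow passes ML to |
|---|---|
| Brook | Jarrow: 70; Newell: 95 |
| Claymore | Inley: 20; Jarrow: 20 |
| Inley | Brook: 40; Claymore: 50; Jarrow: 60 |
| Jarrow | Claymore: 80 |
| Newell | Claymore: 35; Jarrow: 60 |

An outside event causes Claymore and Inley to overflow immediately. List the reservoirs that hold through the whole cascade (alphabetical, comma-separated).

Brook, Newell

Round 1 — Claymore, Inley overflow (initial).
  Brook: +40 → 40 < 100
  Jarrow: +20+60 → 80 ≥ 50
Round 2 — Jarrow overflows.
No further overflows.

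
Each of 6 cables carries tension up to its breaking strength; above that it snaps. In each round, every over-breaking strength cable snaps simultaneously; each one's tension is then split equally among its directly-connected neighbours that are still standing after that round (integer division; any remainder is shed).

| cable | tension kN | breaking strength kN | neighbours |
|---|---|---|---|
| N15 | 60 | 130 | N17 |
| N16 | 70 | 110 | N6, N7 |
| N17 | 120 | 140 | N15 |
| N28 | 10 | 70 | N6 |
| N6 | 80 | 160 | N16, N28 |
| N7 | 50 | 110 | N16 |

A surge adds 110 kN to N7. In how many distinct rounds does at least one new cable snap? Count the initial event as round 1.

4

Round 1 — N7 at 160 > 110. N7 snaps.
  N7 sheds 160 kN to N16: 160 each.
    N16: 70+160 = 230 > 110
Round 2 — N16 snaps.
  N16 sheds 230 kN to N6: 230 each.
    N6: 80+230 = 310 > 160
Round 3 — N6 snaps.
  N6 sheds 310 kN to N28: 310 each.
    N28: 10+310 = 320 > 70
Round 4 — N28 snaps.
  N28 sheds 320 kN: no online neighbours, lost.
No further breaks.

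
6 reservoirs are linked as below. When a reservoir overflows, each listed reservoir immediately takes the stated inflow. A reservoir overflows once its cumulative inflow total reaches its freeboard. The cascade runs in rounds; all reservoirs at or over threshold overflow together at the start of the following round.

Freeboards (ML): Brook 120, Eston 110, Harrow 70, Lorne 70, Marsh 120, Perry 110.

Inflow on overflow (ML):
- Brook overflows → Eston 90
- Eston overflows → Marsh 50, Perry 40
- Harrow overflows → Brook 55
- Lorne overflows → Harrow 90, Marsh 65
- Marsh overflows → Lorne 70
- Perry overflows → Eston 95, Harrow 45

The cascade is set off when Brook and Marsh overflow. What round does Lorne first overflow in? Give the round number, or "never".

2

Round 1 — Brook, Marsh overflow (initial).
  Eston: +90 → 90 < 110
  Lorne: +70 → 70 ≥ 70
Round 2 — Lorne overflows.
  Harrow: +90 → 90 ≥ 70
Round 3 — Harrow overflows.
No further overflows.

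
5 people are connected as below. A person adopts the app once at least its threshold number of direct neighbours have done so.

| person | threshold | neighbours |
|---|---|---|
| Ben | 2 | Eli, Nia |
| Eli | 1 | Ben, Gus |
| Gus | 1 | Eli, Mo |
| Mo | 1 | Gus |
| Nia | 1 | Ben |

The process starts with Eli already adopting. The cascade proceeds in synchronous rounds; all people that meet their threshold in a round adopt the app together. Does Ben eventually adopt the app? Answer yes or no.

no

Round 1 — Eli adopts the app (initial).
Round 2 — checking thresholds:
  Ben: 1 of 2 neighbours < 2, below threshold.
  Gus: 1 of 2 neighbours ≥ 1, adopts the app.
Round 3 — checking thresholds:
  Ben: 1 of 2 neighbours < 2, below threshold.
  Mo: 1 of 1 neighbours ≥ 1, adopts the app.
Round 4 — no new adoptions; cascade stops.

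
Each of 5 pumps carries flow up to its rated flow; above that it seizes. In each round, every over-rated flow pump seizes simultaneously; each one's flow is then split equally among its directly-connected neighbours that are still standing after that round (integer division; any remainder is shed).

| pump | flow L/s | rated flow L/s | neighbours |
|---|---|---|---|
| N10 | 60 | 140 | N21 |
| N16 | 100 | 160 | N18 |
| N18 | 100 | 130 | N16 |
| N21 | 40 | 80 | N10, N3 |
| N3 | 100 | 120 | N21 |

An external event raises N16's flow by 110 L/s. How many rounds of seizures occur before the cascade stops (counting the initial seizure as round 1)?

2

Round 1 — N16 at 210 > 160. N16 seizes.
  N16 sheds 210 L/s to N18: 210 each.
    N18: 100+210 = 310 > 130
Round 2 — N18 seizes.
  N18 sheds 310 L/s: no online neighbours, lost.
No further seizures.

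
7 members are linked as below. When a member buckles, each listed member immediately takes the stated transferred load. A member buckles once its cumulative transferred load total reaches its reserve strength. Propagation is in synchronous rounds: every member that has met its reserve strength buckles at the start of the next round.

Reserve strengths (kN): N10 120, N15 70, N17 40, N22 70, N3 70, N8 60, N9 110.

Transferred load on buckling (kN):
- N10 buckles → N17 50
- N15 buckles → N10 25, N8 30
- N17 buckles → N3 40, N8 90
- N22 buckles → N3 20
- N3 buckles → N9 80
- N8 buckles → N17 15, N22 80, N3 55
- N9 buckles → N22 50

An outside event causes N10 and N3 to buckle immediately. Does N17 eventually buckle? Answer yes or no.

yes

Round 1 — N10, N3 buckle (initial).
  N17: +50 → 50 ≥ 40
  N9: +80 → 80 < 110
Round 2 — N17 buckles.
  N8: +90 → 90 ≥ 60
Round 3 — N8 buckles.
  N22: +80 → 80 ≥ 70
Round 4 — N22 buckles.
No further bucklings.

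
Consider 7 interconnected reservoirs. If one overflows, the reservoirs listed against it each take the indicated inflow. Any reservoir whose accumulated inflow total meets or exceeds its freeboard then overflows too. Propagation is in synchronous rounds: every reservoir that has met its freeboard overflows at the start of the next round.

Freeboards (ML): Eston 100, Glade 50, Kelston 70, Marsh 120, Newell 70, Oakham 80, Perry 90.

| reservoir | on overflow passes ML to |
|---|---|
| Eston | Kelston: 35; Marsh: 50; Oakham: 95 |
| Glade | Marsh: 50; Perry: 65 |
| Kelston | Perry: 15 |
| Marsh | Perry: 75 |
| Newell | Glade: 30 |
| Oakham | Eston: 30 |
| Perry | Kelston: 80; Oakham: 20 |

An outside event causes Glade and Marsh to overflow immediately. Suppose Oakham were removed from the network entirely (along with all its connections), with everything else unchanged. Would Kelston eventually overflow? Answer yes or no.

With Oakham removed:
Round 1 — Glade, Marsh overflow (initial).
  Perry: +65+75 → 140 ≥ 90
Round 2 — Perry overflows.
  Kelston: +80 → 80 ≥ 70
Round 3 — Kelston overflows.
No further overflows.

yes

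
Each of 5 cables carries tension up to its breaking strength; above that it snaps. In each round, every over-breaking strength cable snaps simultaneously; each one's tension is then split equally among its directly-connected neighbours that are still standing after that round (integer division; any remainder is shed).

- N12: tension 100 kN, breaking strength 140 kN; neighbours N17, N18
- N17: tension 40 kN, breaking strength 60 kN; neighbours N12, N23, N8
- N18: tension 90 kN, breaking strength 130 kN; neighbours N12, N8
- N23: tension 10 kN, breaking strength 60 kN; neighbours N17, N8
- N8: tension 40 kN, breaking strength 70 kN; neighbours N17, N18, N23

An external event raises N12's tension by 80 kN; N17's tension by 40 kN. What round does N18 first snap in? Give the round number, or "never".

Round 1 — N12 at 180 > 140; N17 at 80 > 60. N12, N17 snap.
  N12 sheds 180 kN to N18: 180 each.
    N18: 90+180 = 270 > 130
  N17 sheds 80 kN to N23, N8: 40 each.
    N23: 10+40 = 50 ≤ 60
    N8: 40+40 = 80 > 70
Round 2 — N18, N8 snap.
  N18 sheds 270 kN: no online neighbours, lost.
  N8 sheds 80 kN to N23: 80 each.
    N23: 50+80 = 130 > 60
Round 3 — N23 snaps.
  N23 sheds 130 kN: no online neighbours, lost.
No further breaks.

2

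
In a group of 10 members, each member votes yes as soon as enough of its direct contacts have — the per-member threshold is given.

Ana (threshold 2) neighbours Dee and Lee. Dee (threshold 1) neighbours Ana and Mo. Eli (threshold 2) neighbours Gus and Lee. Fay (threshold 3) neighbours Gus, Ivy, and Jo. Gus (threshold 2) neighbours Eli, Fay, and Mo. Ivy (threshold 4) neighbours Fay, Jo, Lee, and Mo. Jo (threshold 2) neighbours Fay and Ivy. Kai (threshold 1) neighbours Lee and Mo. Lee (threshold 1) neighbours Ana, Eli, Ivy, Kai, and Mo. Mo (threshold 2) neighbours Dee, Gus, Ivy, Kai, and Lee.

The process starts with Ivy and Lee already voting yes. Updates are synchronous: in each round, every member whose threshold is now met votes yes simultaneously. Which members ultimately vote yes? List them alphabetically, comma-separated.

Ana, Dee, Ivy, Kai, Lee, Mo

Round 1 — Ivy, Lee vote yes (initial).
Round 2 — checking thresholds:
  Ana: 1 of 2 neighbours < 2, not yet.
  Eli: 1 of 2 neighbours < 2, not yet.
  Fay: 1 of 3 neighbours < 3, not yet.
  Jo: 1 of 2 neighbours < 2, not yet.
  Kai: 1 of 2 neighbours ≥ 1, votes yes.
  Mo: 2 of 5 neighbours ≥ 2, votes yes.
Round 3 — checking thresholds:
  Ana: 1 of 2 neighbours < 2, not yet.
  Dee: 1 of 2 neighbours ≥ 1, votes yes.
  Eli: 1 of 2 neighbours < 2, not yet.
  Fay: 1 of 3 neighbours < 3, not yet.
  Gus: 1 of 3 neighbours < 2, not yet.
  Jo: 1 of 2 neighbours < 2, not yet.
Round 4 — checking thresholds:
  Ana: 2 of 2 neighbours ≥ 2, votes yes.
  Eli: 1 of 2 neighbours < 2, not yet.
  Fay: 1 of 3 neighbours < 3, not yet.
  Gus: 1 of 3 neighbours < 2, not yet.
  Jo: 1 of 2 neighbours < 2, not yet.
Round 5 — no new yes votes; cascade stops.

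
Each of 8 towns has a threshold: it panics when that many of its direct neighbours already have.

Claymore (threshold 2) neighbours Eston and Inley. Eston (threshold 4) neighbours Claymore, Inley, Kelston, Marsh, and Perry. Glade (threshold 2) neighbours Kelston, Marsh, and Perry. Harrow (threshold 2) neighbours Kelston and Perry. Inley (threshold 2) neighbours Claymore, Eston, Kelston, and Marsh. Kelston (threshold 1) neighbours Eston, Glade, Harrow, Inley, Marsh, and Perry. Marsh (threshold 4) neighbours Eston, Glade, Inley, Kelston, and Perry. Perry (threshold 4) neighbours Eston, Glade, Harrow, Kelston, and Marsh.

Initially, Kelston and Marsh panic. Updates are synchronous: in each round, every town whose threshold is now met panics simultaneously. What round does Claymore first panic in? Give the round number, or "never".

Round 1 — Kelston, Marsh panic (initial).
Round 2 — checking thresholds:
  Eston: 2 of 5 neighbours < 4, below threshold.
  Glade: 2 of 3 neighbours ≥ 2, panics.
  Harrow: 1 of 2 neighbours < 2, below threshold.
  Inley: 2 of 4 neighbours ≥ 2, panics.
  Perry: 2 of 5 neighbours < 4, below threshold.
Round 3 — no new panics; cascade stops.

never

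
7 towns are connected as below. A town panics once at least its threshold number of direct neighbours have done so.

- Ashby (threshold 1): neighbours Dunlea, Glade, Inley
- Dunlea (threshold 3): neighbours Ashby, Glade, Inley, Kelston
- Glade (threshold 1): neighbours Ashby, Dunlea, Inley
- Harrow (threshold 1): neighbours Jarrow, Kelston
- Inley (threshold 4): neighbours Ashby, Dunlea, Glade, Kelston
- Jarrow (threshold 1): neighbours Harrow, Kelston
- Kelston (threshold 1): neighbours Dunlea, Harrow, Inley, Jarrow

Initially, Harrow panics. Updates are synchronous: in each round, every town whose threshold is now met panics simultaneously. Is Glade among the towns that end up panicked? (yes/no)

no

Round 1 — Harrow panics (initial).
Round 2 — checking thresholds:
  Jarrow: 1 of 2 neighbours ≥ 1, panics.
  Kelston: 1 of 4 neighbours ≥ 1, panics.
Round 3 — no new panics; cascade stops.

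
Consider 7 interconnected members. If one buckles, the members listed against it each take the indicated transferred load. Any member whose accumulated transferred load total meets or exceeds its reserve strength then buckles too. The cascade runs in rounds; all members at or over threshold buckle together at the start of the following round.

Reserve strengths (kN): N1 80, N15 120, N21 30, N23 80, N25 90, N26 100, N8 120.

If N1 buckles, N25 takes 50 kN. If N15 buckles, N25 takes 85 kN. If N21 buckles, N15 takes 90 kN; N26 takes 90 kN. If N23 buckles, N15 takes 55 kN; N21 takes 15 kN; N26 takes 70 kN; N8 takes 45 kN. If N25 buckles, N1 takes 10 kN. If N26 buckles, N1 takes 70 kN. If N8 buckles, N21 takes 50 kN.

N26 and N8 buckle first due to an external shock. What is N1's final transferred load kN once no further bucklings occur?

70

Round 1 — N26, N8 buckle (initial).
  N1: +70 → 70 < 80
  N21: +50 → 50 ≥ 30
Round 2 — N21 buckles.
  N15: +90 → 90 < 120
No further bucklings.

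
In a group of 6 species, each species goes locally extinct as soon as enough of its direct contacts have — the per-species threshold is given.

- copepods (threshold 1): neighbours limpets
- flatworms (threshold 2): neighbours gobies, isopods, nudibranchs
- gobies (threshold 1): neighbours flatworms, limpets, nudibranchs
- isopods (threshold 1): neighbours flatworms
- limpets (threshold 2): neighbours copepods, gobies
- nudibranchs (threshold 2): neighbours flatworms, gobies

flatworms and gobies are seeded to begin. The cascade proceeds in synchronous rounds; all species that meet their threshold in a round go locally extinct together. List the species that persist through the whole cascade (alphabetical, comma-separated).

copepods, limpets

Round 1 — flatworms, gobies go locally extinct (initial).
Round 2 — checking thresholds:
  isopods: 1 of 1 neighbours ≥ 1, goes locally extinct.
  limpets: 1 of 2 neighbours < 2, below threshold.
  nudibranchs: 2 of 2 neighbours ≥ 2, goes locally extinct.
Round 3 — no new extinctions; cascade stops.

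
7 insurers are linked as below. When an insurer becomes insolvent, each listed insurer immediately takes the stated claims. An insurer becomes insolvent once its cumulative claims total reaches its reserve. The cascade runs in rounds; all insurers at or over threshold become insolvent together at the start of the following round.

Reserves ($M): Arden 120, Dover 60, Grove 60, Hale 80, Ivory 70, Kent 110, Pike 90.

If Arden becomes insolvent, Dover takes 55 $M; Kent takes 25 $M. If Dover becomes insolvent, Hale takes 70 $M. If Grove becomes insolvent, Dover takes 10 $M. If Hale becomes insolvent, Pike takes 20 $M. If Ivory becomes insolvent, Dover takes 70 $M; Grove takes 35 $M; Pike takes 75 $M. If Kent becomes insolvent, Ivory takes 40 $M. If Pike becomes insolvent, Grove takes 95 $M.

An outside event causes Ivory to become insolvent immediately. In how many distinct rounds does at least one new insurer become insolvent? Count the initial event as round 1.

Round 1 — Ivory becomes insolvent (initial).
  Dover: +70 → 70 ≥ 60
  Grove: +35 → 35 < 60
  Pike: +75 → 75 < 90
Round 2 — Dover becomes insolvent.
  Hale: +70 → 70 < 80
No further insolvencies.

2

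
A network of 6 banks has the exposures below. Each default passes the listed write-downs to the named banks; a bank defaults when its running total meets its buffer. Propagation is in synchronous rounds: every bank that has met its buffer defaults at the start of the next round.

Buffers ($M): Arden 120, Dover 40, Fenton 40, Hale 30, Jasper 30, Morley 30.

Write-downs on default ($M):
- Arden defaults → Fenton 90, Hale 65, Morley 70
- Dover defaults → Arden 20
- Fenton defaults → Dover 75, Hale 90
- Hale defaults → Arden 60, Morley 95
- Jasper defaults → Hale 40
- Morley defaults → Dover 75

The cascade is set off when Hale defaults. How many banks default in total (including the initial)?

3

Round 1 — Hale defaults (initial).
  Arden: +60 → 60 < 120
  Morley: +95 → 95 ≥ 30
Round 2 — Morley defaults.
  Dover: +75 → 75 ≥ 40
Round 3 — Dover defaults.
  Arden: +20 → 80 < 120
No further defaults.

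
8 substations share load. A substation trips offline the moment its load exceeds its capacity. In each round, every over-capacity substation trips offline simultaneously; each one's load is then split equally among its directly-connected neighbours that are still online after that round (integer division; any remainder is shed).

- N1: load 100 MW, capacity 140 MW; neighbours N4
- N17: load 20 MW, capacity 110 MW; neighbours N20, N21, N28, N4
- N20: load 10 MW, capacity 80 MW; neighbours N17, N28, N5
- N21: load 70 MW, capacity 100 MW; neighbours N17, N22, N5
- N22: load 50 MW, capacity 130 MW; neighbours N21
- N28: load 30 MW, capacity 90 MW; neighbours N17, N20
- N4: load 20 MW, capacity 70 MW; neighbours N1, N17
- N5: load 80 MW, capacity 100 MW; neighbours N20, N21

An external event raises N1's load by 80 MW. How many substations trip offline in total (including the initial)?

7

Round 1 — N1 at 180 > 140. N1 trips offline.
  N1 sheds 180 MW to N4: 180 each.
    N4: 20+180 = 200 > 70
Round 2 — N4 trips offline.
  N4 sheds 200 MW to N17: 200 each.
    N17: 20+200 = 220 > 110
Round 3 — N17 trips offline.
  N17 sheds 220 MW to N20, N21, N28: 73 each (1 lost).
    N20: 10+73 = 83 > 80
    N21: 70+73 = 143 > 100
    N28: 30+73 = 103 > 90
Round 4 — N20, N21, N28 trip offline.
  N20 sheds 83 MW to N5: 83 each.
    N5: 80+83 = 163 > 100
  N21 sheds 143 MW to N22, N5: 71 each (1 lost).
    N22: 50+71 = 121 ≤ 130
    N5: 163+71 = 234 > 100
  N28 sheds 103 MW: no online neighbours, lost.
Round 5 — N5 trips offline.
  N5 sheds 234 MW: no online neighbours, lost.
No further trips.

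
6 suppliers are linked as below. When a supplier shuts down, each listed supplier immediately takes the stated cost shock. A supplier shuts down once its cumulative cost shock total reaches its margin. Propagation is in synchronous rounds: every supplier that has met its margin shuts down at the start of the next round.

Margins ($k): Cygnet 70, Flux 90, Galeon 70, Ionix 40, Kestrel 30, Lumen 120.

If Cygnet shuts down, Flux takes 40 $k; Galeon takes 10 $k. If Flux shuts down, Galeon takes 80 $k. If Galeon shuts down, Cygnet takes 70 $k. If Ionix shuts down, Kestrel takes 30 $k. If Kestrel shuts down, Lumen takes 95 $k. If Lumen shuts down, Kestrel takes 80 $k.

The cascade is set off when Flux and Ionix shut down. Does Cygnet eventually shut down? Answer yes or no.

yes

Round 1 — Flux, Ionix shut down (initial).
  Galeon: +80 → 80 ≥ 70
  Kestrel: +30 → 30 ≥ 30
Round 2 — Galeon, Kestrel shut down.
  Cygnet: +70 → 70 ≥ 70
  Lumen: +95 → 95 < 120
Round 3 — Cygnet shuts down.
No further shutdowns.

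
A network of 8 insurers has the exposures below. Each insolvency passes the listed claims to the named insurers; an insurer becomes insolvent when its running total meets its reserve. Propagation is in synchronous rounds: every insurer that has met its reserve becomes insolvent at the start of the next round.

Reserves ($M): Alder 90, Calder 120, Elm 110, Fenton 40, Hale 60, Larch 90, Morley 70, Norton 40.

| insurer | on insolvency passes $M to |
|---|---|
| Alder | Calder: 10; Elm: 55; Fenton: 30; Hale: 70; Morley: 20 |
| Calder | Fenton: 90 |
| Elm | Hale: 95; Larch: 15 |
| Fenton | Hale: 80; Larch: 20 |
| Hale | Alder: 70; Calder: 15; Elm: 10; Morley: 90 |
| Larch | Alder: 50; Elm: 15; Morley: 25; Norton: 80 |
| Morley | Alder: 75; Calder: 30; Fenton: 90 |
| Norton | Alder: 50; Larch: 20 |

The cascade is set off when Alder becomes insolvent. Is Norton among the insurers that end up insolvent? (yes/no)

Round 1 — Alder becomes insolvent (initial).
  Calder: +10 → 10 < 120
  Elm: +55 → 55 < 110
  Fenton: +30 → 30 < 40
  Hale: +70 → 70 ≥ 60
  Morley: +20 → 20 < 70
Round 2 — Hale becomes insolvent.
  Calder: +15 → 25 < 120
  Elm: +10 → 65 < 110
  Morley: +90 → 110 ≥ 70
Round 3 — Morley becomes insolvent.
  Calder: +30 → 55 < 120
  Fenton: +90 → 120 ≥ 40
Round 4 — Fenton becomes insolvent.
  Larch: +20 → 20 < 90
No further insolvencies.

no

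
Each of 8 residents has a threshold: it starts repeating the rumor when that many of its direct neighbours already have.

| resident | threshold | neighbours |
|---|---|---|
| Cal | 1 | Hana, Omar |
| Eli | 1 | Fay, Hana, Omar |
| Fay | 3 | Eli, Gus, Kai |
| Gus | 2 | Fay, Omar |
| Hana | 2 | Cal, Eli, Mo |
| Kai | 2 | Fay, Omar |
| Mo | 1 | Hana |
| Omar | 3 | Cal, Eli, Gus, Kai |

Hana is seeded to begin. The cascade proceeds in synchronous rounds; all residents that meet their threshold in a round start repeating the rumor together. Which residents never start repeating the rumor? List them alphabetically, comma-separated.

Round 1 — Hana starts repeating the rumor (initial).
Round 2 — checking thresholds:
  Cal: 1 of 2 neighbours ≥ 1, starts repeating the rumor.
  Eli: 1 of 3 neighbours ≥ 1, starts repeating the rumor.
  Mo: 1 of 1 neighbours ≥ 1, starts repeating the rumor.
Round 3 — no new spreads; cascade stops.

Fay, Gus, Kai, Omar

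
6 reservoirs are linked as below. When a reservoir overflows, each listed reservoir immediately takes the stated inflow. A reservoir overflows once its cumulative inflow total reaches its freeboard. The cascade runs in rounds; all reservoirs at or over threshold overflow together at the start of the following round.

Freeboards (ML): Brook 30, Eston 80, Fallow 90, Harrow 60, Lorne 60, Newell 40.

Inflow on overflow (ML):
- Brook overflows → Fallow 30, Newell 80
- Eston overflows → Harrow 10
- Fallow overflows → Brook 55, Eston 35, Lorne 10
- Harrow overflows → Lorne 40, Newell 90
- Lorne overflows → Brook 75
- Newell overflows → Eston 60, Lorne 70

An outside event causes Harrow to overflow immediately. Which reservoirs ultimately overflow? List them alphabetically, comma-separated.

Round 1 — Harrow overflows (initial).
  Lorne: +40 → 40 < 60
  Newell: +90 → 90 ≥ 40
Round 2 — Newell overflows.
  Eston: +60 → 60 < 80
  Lorne: +70 → 110 ≥ 60
Round 3 — Lorne overflows.
  Brook: +75 → 75 ≥ 30
Round 4 — Brook overflows.
  Fallow: +30 → 30 < 90
No further overflows.

Brook, Harrow, Lorne, Newell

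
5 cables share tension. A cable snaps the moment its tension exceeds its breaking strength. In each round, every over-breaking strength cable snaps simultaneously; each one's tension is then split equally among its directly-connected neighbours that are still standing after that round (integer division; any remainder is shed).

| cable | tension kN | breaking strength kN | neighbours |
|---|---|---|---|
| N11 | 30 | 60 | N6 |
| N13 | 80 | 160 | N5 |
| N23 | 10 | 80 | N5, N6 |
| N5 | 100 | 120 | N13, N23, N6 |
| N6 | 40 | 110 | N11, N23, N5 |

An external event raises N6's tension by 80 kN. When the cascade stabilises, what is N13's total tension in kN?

150

Round 1 — N6 at 120 > 110. N6 snaps.
  N6 sheds 120 kN to N11, N23, N5: 40 each.
    N11: 30+40 = 70 > 60
    N23: 10+40 = 50 ≤ 80
    N5: 100+40 = 140 > 120
Round 2 — N11, N5 snap.
  N11 sheds 70 kN: no online neighbours, lost.
  N5 sheds 140 kN to N13, N23: 70 each.
    N13: 80+70 = 150 ≤ 160
    N23: 50+70 = 120 > 80
Round 3 — N23 snaps.
  N23 sheds 120 kN: no online neighbours, lost.
No further breaks.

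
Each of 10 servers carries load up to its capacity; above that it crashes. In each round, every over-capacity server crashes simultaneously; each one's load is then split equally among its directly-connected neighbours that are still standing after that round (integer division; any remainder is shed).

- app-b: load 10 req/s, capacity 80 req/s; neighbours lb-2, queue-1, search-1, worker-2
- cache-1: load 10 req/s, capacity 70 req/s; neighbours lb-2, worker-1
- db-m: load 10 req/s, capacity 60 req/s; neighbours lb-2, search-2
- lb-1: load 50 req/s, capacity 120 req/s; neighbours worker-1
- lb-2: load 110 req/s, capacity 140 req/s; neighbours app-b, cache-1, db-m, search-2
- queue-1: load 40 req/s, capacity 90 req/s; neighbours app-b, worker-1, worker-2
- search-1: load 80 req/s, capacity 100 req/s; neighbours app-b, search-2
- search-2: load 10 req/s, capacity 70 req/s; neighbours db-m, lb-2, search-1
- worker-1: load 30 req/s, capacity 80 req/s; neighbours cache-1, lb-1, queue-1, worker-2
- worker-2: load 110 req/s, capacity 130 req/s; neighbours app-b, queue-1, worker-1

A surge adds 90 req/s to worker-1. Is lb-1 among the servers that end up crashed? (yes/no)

no

Round 1 — worker-1 at 120 > 80. worker-1 crashes.
  worker-1 sheds 120 req/s to cache-1, lb-1, queue-1, worker-2: 30 each.
    cache-1: 10+30 = 40 ≤ 70
    lb-1: 50+30 = 80 ≤ 120
    queue-1: 40+30 = 70 ≤ 90
    worker-2: 110+30 = 140 > 130
Round 2 — worker-2 crashes.
  worker-2 sheds 140 req/s to app-b, queue-1: 70 each.
    app-b: 10+70 = 80 ≤ 80
    queue-1: 70+70 = 140 > 90
Round 3 — queue-1 crashes.
  queue-1 sheds 140 req/s to app-b: 140 each.
    app-b: 80+140 = 220 > 80
Round 4 — app-b crashes.
  app-b sheds 220 req/s to lb-2, search-1: 110 each.
    lb-2: 110+110 = 220 > 140
    search-1: 80+110 = 190 > 100
Round 5 — lb-2, search-1 crash.
  lb-2 sheds 220 req/s to cache-1, db-m, search-2: 73 each (1 lost).
    cache-1: 40+73 = 113 > 70
    db-m: 10+73 = 83 > 60
    search-2: 10+73 = 83 > 70
  search-1 sheds 190 req/s to search-2: 190 each.
    search-2: 83+190 = 273 > 70
Round 6 — cache-1, db-m, search-2 crash.
  cache-1 sheds 113 req/s: no online neighbours, lost.
  db-m sheds 83 req/s: no online neighbours, lost.
  search-2 sheds 273 req/s: no online neighbours, lost.
No further crashes.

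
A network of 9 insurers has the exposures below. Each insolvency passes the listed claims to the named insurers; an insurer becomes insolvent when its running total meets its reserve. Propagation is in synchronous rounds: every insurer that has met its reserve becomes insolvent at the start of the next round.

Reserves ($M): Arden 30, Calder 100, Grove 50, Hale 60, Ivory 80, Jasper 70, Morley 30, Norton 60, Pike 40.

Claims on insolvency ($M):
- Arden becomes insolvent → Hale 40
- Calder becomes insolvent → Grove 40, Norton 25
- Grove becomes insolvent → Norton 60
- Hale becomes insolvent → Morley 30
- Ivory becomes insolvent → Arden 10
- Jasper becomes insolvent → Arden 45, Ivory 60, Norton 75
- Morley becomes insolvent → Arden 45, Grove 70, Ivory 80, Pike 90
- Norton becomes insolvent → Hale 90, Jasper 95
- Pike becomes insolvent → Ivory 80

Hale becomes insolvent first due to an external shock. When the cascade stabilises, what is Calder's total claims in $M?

Round 1 — Hale becomes insolvent (initial).
  Morley: +30 → 30 ≥ 30
Round 2 — Morley becomes insolvent.
  Arden: +45 → 45 ≥ 30
  Grove: +70 → 70 ≥ 50
  Ivory: +80 → 80 ≥ 80
  Pike: +90 → 90 ≥ 40
Round 3 — Arden, Grove, Ivory, Pike become insolvent.
  Norton: +60 → 60 ≥ 60
Round 4 — Norton becomes insolvent.
  Jasper: +95 → 95 ≥ 70
Round 5 — Jasper becomes insolvent.
No further insolvencies.

0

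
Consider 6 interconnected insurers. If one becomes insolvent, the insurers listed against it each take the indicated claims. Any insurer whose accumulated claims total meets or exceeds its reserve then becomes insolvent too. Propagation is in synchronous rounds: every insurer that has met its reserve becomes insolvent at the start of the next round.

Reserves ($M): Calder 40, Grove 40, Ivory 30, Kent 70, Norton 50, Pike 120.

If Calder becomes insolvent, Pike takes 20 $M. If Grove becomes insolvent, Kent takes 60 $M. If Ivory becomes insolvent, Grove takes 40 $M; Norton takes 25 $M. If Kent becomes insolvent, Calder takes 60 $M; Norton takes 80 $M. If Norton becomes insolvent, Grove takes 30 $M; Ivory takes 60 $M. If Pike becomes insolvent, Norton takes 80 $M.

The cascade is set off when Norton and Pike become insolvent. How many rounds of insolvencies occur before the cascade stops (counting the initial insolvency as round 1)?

3

Round 1 — Norton, Pike become insolvent (initial).
  Grove: +30 → 30 < 40
  Ivory: +60 → 60 ≥ 30
Round 2 — Ivory becomes insolvent.
  Grove: +40 → 70 ≥ 40
Round 3 — Grove becomes insolvent.
  Kent: +60 → 60 < 70
No further insolvencies.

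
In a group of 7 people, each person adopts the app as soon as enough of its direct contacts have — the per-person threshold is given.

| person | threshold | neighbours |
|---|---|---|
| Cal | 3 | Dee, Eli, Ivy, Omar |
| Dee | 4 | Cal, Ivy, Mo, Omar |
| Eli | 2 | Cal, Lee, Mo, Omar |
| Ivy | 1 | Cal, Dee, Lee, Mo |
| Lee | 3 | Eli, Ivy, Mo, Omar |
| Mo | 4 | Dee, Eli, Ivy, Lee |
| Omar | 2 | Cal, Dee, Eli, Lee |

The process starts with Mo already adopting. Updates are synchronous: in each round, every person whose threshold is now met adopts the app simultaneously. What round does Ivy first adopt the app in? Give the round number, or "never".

2

Round 1 — Mo adopts the app (initial).
Round 2 — checking thresholds:
  Dee: 1 of 4 neighbours < 4, holds.
  Eli: 1 of 4 neighbours < 2, holds.
  Ivy: 1 of 4 neighbours ≥ 1, adopts the app.
  Lee: 1 of 4 neighbours < 3, holds.
Round 3 — no new adoptions; cascade stops.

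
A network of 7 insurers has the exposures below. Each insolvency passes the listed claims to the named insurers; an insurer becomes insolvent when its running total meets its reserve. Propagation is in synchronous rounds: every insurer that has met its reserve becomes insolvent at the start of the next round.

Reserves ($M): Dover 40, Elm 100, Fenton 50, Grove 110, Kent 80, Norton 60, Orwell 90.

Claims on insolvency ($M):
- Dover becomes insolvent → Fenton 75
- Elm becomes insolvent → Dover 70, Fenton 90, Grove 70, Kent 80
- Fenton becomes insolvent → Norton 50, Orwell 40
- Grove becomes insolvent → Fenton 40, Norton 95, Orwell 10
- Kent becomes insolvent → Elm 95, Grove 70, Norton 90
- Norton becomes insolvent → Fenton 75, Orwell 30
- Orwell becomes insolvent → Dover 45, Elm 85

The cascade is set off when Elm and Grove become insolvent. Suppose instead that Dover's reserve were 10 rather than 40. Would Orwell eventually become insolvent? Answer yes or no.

With Dover's reserve at 10:
Round 1 — Elm, Grove become insolvent (initial).
  Dover: +70 → 70 ≥ 10
  Fenton: +90+40 → 130 ≥ 50
  Kent: +80 → 80 ≥ 80
  Norton: +95 → 95 ≥ 60
  Orwell: +10 → 10 < 90
Round 2 — Dover, Fenton, Kent, Norton become insolvent.
  Orwell: +40+30 → 80 < 90
No further insolvencies.

no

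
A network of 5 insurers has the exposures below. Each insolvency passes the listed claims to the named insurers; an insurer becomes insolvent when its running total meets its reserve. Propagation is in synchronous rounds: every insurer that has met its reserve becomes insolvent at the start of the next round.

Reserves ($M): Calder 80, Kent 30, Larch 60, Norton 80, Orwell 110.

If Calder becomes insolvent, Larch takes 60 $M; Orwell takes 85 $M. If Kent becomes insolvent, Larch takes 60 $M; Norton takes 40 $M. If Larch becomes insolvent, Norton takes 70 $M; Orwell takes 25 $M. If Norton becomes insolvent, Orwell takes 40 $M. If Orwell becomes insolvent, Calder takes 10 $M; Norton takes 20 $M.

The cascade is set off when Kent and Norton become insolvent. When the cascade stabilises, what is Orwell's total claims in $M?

65

Round 1 — Kent, Norton become insolvent (initial).
  Larch: +60 → 60 ≥ 60
  Orwell: +40 → 40 < 110
Round 2 — Larch becomes insolvent.
  Orwell: +25 → 65 < 110
No further insolvencies.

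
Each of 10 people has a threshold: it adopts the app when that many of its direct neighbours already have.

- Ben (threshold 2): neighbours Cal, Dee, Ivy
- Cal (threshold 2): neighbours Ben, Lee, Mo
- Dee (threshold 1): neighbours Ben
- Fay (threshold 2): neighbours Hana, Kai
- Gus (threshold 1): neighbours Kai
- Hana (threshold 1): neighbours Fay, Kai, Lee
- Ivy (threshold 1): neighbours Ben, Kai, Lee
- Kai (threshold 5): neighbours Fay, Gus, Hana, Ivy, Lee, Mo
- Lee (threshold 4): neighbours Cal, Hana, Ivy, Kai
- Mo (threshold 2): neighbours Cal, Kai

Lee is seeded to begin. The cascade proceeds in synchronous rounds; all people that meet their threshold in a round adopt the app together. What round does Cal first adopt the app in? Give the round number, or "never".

never

Round 1 — Lee adopts the app (initial).
Round 2 — checking thresholds:
  Cal: 1 of 3 neighbours < 2, not yet.
  Hana: 1 of 3 neighbours ≥ 1, adopts the app.
  Ivy: 1 of 3 neighbours ≥ 1, adopts the app.
  Kai: 1 of 6 neighbours < 5, not yet.
Round 3 — no new adoptions; cascade stops.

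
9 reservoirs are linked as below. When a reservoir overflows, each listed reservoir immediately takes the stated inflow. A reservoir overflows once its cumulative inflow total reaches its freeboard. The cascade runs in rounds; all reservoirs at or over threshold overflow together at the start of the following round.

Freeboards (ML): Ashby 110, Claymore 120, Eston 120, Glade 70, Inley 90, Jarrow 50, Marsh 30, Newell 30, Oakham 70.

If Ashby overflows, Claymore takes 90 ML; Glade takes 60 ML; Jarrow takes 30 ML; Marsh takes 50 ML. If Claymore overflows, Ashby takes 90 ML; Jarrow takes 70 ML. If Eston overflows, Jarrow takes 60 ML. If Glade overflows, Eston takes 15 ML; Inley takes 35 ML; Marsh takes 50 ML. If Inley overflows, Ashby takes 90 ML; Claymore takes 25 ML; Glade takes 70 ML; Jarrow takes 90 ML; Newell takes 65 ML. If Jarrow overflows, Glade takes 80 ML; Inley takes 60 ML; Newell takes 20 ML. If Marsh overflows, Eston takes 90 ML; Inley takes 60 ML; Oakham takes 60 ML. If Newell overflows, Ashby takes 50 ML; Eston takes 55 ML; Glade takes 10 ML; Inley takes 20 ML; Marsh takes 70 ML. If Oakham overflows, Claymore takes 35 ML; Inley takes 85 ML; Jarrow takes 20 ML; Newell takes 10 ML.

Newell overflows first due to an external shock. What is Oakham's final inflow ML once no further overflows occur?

Round 1 — Newell overflows (initial).
  Ashby: +50 → 50 < 110
  Eston: +55 → 55 < 120
  Glade: +10 → 10 < 70
  Inley: +20 → 20 < 90
  Marsh: +70 → 70 ≥ 30
Round 2 — Marsh overflows.
  Eston: +90 → 145 ≥ 120
  Inley: +60 → 80 < 90
  Oakham: +60 → 60 < 70
Round 3 — Eston overflows.
  Jarrow: +60 → 60 ≥ 50
Round 4 — Jarrow overflows.
  Glade: +80 → 90 ≥ 70
  Inley: +60 → 140 ≥ 90
Round 5 — Glade, Inley overflow.
  Ashby: +90 → 140 ≥ 110
  Claymore: +25 → 25 < 120
Round 6 — Ashby overflows.
  Claymore: +90 → 115 < 120
No further overflows.

60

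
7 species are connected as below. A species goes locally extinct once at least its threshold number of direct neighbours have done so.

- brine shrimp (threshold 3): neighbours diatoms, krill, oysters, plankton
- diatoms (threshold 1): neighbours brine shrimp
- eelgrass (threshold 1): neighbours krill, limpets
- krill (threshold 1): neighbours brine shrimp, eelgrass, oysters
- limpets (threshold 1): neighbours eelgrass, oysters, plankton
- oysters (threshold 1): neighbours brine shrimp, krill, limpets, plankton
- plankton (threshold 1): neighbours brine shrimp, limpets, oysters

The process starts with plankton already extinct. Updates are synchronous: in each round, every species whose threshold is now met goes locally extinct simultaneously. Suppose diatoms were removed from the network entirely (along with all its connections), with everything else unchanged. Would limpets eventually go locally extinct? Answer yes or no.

yes

With diatoms removed:
Round 1 — plankton goes locally extinct (initial).
Round 2 — checking thresholds:
  brine shrimp: 1 of 3 neighbours < 3, below threshold.
  limpets: 1 of 3 neighbours ≥ 1, goes locally extinct.
  oysters: 1 of 4 neighbours ≥ 1, goes locally extinct.
Round 3 — checking thresholds:
  brine shrimp: 2 of 3 neighbours < 3, below threshold.
  eelgrass: 1 of 2 neighbours ≥ 1, goes locally extinct.
  krill: 1 of 3 neighbours ≥ 1, goes locally extinct.
Round 4 — checking thresholds:
  brine shrimp: 3 of 3 neighbours ≥ 3, goes locally extinct.
Round 5 — no new extinctions; cascade stops.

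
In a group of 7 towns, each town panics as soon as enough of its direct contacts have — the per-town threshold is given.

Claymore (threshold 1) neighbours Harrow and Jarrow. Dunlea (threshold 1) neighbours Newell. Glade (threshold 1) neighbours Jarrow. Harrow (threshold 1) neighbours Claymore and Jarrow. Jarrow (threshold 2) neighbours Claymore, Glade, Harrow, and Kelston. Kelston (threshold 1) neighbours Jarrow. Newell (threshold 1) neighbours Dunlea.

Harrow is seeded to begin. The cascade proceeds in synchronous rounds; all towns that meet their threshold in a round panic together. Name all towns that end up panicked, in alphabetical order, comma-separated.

Claymore, Glade, Harrow, Jarrow, Kelston

Round 1 — Harrow panics (initial).
Round 2 — checking thresholds:
  Claymore: 1 of 2 neighbours ≥ 1, panics.
  Jarrow: 1 of 4 neighbours < 2, holds.
Round 3 — checking thresholds:
  Jarrow: 2 of 4 neighbours ≥ 2, panics.
Round 4 — checking thresholds:
  Glade: 1 of 1 neighbours ≥ 1, panics.
  Kelston: 1 of 1 neighbours ≥ 1, panics.
Round 5 — no new panics; cascade stops.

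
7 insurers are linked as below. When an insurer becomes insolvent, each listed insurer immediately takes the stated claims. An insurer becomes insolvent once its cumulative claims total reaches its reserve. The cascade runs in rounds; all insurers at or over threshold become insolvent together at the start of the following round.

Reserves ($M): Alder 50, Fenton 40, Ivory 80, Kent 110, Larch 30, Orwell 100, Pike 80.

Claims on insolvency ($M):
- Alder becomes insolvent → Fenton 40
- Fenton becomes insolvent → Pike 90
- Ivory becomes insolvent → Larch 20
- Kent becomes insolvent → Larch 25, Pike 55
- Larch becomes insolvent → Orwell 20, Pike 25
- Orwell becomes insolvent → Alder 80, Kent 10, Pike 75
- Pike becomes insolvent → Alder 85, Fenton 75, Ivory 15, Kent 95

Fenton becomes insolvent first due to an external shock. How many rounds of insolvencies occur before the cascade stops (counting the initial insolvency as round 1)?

3

Round 1 — Fenton becomes insolvent (initial).
  Pike: +90 → 90 ≥ 80
Round 2 — Pike becomes insolvent.
  Alder: +85 → 85 ≥ 50
  Ivory: +15 → 15 < 80
  Kent: +95 → 95 < 110
Round 3 — Alder becomes insolvent.
No further insolvencies.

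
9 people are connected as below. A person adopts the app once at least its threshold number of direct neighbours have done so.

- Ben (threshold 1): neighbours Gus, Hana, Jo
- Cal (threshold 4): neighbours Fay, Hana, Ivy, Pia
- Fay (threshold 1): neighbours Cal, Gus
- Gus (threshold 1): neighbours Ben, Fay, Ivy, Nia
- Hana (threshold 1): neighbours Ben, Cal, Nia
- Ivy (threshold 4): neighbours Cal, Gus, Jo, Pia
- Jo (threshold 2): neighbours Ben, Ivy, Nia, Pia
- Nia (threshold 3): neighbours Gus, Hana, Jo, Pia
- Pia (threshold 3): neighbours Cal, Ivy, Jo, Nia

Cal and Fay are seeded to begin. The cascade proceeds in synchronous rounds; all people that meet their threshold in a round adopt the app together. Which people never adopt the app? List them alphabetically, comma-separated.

Round 1 — Cal, Fay adopt the app (initial).
Round 2 — checking thresholds:
  Gus: 1 of 4 neighbours ≥ 1, adopts the app.
  Hana: 1 of 3 neighbours ≥ 1, adopts the app.
  Ivy: 1 of 4 neighbours < 4, not yet.
  Pia: 1 of 4 neighbours < 3, not yet.
Round 3 — checking thresholds:
  Ben: 2 of 3 neighbours ≥ 1, adopts the app.
  Ivy: 2 of 4 neighbours < 4, not yet.
  Nia: 2 of 4 neighbours < 3, not yet.
  Pia: 1 of 4 neighbours < 3, not yet.
Round 4 — no new adoptions; cascade stops.

Ivy, Jo, Nia, Pia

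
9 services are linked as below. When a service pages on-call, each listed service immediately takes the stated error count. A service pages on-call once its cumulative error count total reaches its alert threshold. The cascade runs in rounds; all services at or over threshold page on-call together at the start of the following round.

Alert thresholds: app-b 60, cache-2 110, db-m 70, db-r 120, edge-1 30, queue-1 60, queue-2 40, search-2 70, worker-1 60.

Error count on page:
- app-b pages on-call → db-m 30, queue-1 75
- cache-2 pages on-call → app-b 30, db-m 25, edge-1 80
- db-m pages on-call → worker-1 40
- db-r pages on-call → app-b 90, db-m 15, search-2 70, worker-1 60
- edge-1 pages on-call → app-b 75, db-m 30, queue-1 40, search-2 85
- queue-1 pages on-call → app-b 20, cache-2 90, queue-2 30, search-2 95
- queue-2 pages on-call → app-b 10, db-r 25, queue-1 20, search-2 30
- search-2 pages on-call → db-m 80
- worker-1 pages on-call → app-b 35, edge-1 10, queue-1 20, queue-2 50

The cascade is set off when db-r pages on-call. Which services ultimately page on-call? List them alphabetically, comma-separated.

Round 1 — db-r pages on-call (initial).
  app-b: +90 → 90 ≥ 60
  db-m: +15 → 15 < 70
  search-2: +70 → 70 ≥ 70
  worker-1: +60 → 60 ≥ 60
Round 2 — app-b, search-2, worker-1 page on-call.
  db-m: +30+80 → 125 ≥ 70
  edge-1: +10 → 10 < 30
  queue-1: +75+20 → 95 ≥ 60
  queue-2: +50 → 50 ≥ 40
Round 3 — db-m, queue-1, queue-2 page on-call.
  cache-2: +90 → 90 < 110
No further pages.

app-b, db-m, db-r, queue-1, queue-2, search-2, worker-1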